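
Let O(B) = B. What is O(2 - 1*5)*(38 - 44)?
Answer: 18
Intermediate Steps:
O(2 - 1*5)*(38 - 44) = (2 - 1*5)*(38 - 44) = (2 - 5)*(-6) = -3*(-6) = 18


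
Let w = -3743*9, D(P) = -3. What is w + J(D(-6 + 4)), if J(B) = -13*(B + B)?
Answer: -33609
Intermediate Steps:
J(B) = -26*B
w = -33687
w + J(D(-6 + 4)) = -33687 - 26*(-3) = -33687 + 78 = -33609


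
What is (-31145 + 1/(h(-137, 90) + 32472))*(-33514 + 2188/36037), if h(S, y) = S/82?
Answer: 100152775237827333390/95950926979 ≈ 1.0438e+9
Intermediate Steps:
h(S, y) = S/82 (h(S, y) = S*(1/82) = S/82)
(-31145 + 1/(h(-137, 90) + 32472))*(-33514 + 2188/36037) = (-31145 + 1/((1/82)*(-137) + 32472))*(-33514 + 2188/36037) = (-31145 + 1/(-137/82 + 32472))*(-33514 + 2188*(1/36037)) = (-31145 + 1/(2662567/82))*(-33514 + 2188/36037) = (-31145 + 82/2662567)*(-1207741830/36037) = -82925649133/2662567*(-1207741830/36037) = 100152775237827333390/95950926979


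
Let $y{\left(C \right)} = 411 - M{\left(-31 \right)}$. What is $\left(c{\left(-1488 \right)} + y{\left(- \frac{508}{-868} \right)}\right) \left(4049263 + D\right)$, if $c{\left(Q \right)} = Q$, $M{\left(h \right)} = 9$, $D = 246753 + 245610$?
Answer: $-4932205836$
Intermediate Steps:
$D = 492363$
$y{\left(C \right)} = 402$ ($y{\left(C \right)} = 411 - 9 = 402$)
$\left(c{\left(-1488 \right)} + y{\left(- \frac{508}{-868} \right)}\right) \left(4049263 + D\right) = \left(-1488 + 402\right) \left(4049263 + 492363\right) = \left(-1086\right) 4541626 = -4932205836$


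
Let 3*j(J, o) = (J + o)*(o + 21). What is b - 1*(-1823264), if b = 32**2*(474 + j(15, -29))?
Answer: 7040608/3 ≈ 2.3469e+6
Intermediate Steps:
j(J, o) = (21 + o)*(J + o)/3 (j(J, o) = ((J + o)*(o + 21))/3 = ((J + o)*(21 + o))/3 = ((21 + o)*(J + o))/3 = (21 + o)*(J + o)/3)
b = 1570816/3 (b = 32**2*(474 + (7*15 + 7*(-29) + (1/3)*(-29)**2 + (1/3)*15*(-29))) = 1024*(474 + (105 - 203 + (1/3)*841 - 145)) = 1024*(474 + (105 - 203 + 841/3 - 145)) = 1024*(474 + 112/3) = 1024*(1534/3) = 1570816/3 ≈ 5.2361e+5)
b - 1*(-1823264) = 1570816/3 - 1*(-1823264) = 1570816/3 + 1823264 = 7040608/3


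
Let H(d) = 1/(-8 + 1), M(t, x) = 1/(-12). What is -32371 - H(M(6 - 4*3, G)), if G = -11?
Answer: -226596/7 ≈ -32371.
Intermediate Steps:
M(t, x) = -1/12
H(d) = -⅐ (H(d) = 1/(-7) = -⅐)
-32371 - H(M(6 - 4*3, G)) = -32371 - 1*(-⅐) = -32371 + ⅐ = -226596/7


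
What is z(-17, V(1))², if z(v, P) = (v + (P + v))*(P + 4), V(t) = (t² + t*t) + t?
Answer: 47089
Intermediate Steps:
V(t) = t + 2*t² (V(t) = (t² + t²) + t = 2*t² + t = t + 2*t²)
z(v, P) = (4 + P)*(P + 2*v) (z(v, P) = (P + 2*v)*(4 + P) = (4 + P)*(P + 2*v))
z(-17, V(1))² = ((1*(1 + 2*1))² + 4*(1*(1 + 2*1)) + 8*(-17) + 2*(1*(1 + 2*1))*(-17))² = ((1*(1 + 2))² + 4*(1*(1 + 2)) - 136 + 2*(1*(1 + 2))*(-17))² = ((1*3)² + 4*(1*3) - 136 + 2*(1*3)*(-17))² = (3² + 4*3 - 136 + 2*3*(-17))² = (9 + 12 - 136 - 102)² = (-217)² = 47089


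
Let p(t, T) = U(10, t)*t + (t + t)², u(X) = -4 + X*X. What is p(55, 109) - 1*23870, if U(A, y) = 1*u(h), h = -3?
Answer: -11495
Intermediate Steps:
u(X) = -4 + X²
U(A, y) = 5 (U(A, y) = 1*(-4 + (-3)²) = 1*(-4 + 9) = 1*5 = 5)
p(t, T) = 4*t² + 5*t (p(t, T) = 5*t + (t + t)² = 5*t + (2*t)² = 5*t + 4*t² = 4*t² + 5*t)
p(55, 109) - 1*23870 = 55*(5 + 4*55) - 1*23870 = 55*(5 + 220) - 23870 = 55*225 - 23870 = 12375 - 23870 = -11495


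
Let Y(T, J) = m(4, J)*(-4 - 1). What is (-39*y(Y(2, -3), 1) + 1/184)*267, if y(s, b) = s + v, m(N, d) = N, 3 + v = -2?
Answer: 47900067/184 ≈ 2.6033e+5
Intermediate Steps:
v = -5 (v = -3 - 2 = -5)
Y(T, J) = -20 (Y(T, J) = 4*(-4 - 1) = 4*(-5) = -20)
y(s, b) = -5 + s (y(s, b) = s - 5 = -5 + s)
(-39*y(Y(2, -3), 1) + 1/184)*267 = (-39*(-5 - 20) + 1/184)*267 = (-39*(-25) + 1/184)*267 = (975 + 1/184)*267 = (179401/184)*267 = 47900067/184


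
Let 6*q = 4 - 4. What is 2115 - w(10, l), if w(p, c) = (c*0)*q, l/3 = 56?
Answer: 2115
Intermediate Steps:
l = 168 (l = 3*56 = 168)
q = 0 (q = (4 - 4)/6 = (1/6)*0 = 0)
w(p, c) = 0 (w(p, c) = (c*0)*0 = 0*0 = 0)
2115 - w(10, l) = 2115 - 1*0 = 2115 + 0 = 2115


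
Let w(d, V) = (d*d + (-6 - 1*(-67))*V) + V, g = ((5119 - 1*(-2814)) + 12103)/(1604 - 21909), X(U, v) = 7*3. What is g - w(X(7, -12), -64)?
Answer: 71595699/20305 ≈ 3526.0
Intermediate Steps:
X(U, v) = 21
g = -20036/20305 (g = ((5119 + 2814) + 12103)/(-20305) = (7933 + 12103)*(-1/20305) = 20036*(-1/20305) = -20036/20305 ≈ -0.98675)
w(d, V) = d**2 + 62*V (w(d, V) = (d**2 + (-6 + 67)*V) + V = (d**2 + 61*V) + V = d**2 + 62*V)
g - w(X(7, -12), -64) = -20036/20305 - (21**2 + 62*(-64)) = -20036/20305 - (441 - 3968) = -20036/20305 - 1*(-3527) = -20036/20305 + 3527 = 71595699/20305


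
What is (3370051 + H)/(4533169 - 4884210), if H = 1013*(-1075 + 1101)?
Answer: -3396389/351041 ≈ -9.6752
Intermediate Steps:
H = 26338 (H = 1013*26 = 26338)
(3370051 + H)/(4533169 - 4884210) = (3370051 + 26338)/(4533169 - 4884210) = 3396389/(-351041) = 3396389*(-1/351041) = -3396389/351041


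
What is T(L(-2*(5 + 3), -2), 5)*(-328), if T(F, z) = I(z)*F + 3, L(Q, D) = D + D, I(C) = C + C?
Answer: 12136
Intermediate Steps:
I(C) = 2*C
L(Q, D) = 2*D
T(F, z) = 3 + 2*F*z (T(F, z) = (2*z)*F + 3 = 2*F*z + 3 = 3 + 2*F*z)
T(L(-2*(5 + 3), -2), 5)*(-328) = (3 + 2*(2*(-2))*5)*(-328) = (3 + 2*(-4)*5)*(-328) = (3 - 40)*(-328) = -37*(-328) = 12136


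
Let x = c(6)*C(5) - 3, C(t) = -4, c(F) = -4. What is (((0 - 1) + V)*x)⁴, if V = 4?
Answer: 2313441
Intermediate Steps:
x = 13 (x = -4*(-4) - 3 = 16 - 3 = 13)
(((0 - 1) + V)*x)⁴ = (((0 - 1) + 4)*13)⁴ = ((-1 + 4)*13)⁴ = (3*13)⁴ = 39⁴ = 2313441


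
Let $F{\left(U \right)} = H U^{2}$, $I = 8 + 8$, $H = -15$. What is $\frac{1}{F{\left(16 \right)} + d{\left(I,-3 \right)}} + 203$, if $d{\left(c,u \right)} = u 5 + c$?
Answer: $\frac{779316}{3839} \approx 203.0$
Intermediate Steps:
$I = 16$
$F{\left(U \right)} = - 15 U^{2}$
$d{\left(c,u \right)} = c + 5 u$ ($d{\left(c,u \right)} = 5 u + c = c + 5 u$)
$\frac{1}{F{\left(16 \right)} + d{\left(I,-3 \right)}} + 203 = \frac{1}{- 15 \cdot 16^{2} + \left(16 + 5 \left(-3\right)\right)} + 203 = \frac{1}{\left(-15\right) 256 + \left(16 - 15\right)} + 203 = \frac{1}{-3840 + 1} + 203 = \frac{1}{-3839} + 203 = - \frac{1}{3839} + 203 = \frac{779316}{3839}$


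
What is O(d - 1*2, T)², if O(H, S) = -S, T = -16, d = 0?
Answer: 256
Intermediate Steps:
O(d - 1*2, T)² = (-1*(-16))² = 16² = 256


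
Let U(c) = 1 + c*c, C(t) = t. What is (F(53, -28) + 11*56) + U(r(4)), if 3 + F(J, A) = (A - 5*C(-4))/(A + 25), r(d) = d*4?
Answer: 2618/3 ≈ 872.67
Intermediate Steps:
r(d) = 4*d
U(c) = 1 + c²
F(J, A) = -3 + (20 + A)/(25 + A) (F(J, A) = -3 + (A - 5*(-4))/(A + 25) = -3 + (A + 20)/(25 + A) = -3 + (20 + A)/(25 + A))
(F(53, -28) + 11*56) + U(r(4)) = ((-55 - 2*(-28))/(25 - 28) + 11*56) + (1 + (4*4)²) = ((-55 + 56)/(-3) + 616) + (1 + 16²) = (-⅓*1 + 616) + (1 + 256) = (-⅓ + 616) + 257 = 1847/3 + 257 = 2618/3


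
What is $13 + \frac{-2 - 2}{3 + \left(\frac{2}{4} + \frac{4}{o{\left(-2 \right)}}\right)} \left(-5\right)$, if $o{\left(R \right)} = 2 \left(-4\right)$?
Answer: $\frac{59}{3} \approx 19.667$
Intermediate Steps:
$o{\left(R \right)} = -8$
$13 + \frac{-2 - 2}{3 + \left(\frac{2}{4} + \frac{4}{o{\left(-2 \right)}}\right)} \left(-5\right) = 13 + \frac{-2 - 2}{3 + \left(\frac{2}{4} + \frac{4}{-8}\right)} \left(-5\right) = 13 + - \frac{4}{3 + \left(2 \cdot \frac{1}{4} + 4 \left(- \frac{1}{8}\right)\right)} \left(-5\right) = 13 + - \frac{4}{3 + \left(\frac{1}{2} - \frac{1}{2}\right)} \left(-5\right) = 13 + - \frac{4}{3 + 0} \left(-5\right) = 13 + - \frac{4}{3} \left(-5\right) = 13 + \left(-4\right) \frac{1}{3} \left(-5\right) = 13 - - \frac{20}{3} = 13 + \frac{20}{3} = \frac{59}{3}$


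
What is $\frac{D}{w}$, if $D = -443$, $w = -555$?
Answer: $\frac{443}{555} \approx 0.7982$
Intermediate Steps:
$\frac{D}{w} = - \frac{443}{-555} = \left(-443\right) \left(- \frac{1}{555}\right) = \frac{443}{555}$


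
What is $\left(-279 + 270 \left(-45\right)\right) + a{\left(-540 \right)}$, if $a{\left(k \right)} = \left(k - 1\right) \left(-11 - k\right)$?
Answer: $-298618$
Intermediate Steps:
$a{\left(k \right)} = \left(-1 + k\right) \left(-11 - k\right)$
$\left(-279 + 270 \left(-45\right)\right) + a{\left(-540 \right)} = \left(-279 + 270 \left(-45\right)\right) - 286189 = \left(-279 - 12150\right) + \left(11 - 291600 + 5400\right) = -12429 + \left(11 - 291600 + 5400\right) = -12429 - 286189 = -298618$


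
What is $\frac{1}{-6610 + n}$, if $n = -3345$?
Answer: $- \frac{1}{9955} \approx -0.00010045$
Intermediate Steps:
$\frac{1}{-6610 + n} = \frac{1}{-6610 - 3345} = \frac{1}{-9955} = - \frac{1}{9955}$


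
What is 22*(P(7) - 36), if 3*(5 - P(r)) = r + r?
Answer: -2354/3 ≈ -784.67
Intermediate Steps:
P(r) = 5 - 2*r/3 (P(r) = 5 - (r + r)/3 = 5 - 2*r/3)
22*(P(7) - 36) = 22*((5 - ⅔*7) - 36) = 22*((5 - 14/3) - 36) = 22*(⅓ - 36) = 22*(-107/3) = -2354/3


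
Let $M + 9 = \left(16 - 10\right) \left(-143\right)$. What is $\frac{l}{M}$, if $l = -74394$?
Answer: $\frac{24798}{289} \approx 85.806$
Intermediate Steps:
$M = -867$ ($M = -9 + \left(16 - 10\right) \left(-143\right) = -9 + 6 \left(-143\right) = -9 - 858 = -867$)
$\frac{l}{M} = - \frac{74394}{-867} = \left(-74394\right) \left(- \frac{1}{867}\right) = \frac{24798}{289}$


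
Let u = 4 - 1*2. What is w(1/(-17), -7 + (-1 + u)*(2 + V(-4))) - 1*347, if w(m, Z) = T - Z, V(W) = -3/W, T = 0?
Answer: -1371/4 ≈ -342.75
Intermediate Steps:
u = 2 (u = 4 - 2 = 2)
w(m, Z) = -Z (w(m, Z) = 0 - Z = -Z)
w(1/(-17), -7 + (-1 + u)*(2 + V(-4))) - 1*347 = -(-7 + (-1 + 2)*(2 - 3/(-4))) - 1*347 = -(-7 + 1*(2 - 3*(-1/4))) - 347 = -(-7 + 1*(2 + 3/4)) - 347 = -(-7 + 1*(11/4)) - 347 = -(-7 + 11/4) - 347 = -1*(-17/4) - 347 = 17/4 - 347 = -1371/4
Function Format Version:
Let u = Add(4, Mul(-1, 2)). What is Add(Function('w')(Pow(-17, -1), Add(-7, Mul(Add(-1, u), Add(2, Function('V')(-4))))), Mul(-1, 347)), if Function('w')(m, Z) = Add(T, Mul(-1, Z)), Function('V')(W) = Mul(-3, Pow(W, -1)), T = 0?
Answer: Rational(-1371, 4) ≈ -342.75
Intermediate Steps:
u = 2 (u = Add(4, -2) = 2)
Function('w')(m, Z) = Mul(-1, Z) (Function('w')(m, Z) = Add(0, Mul(-1, Z)) = Mul(-1, Z))
Add(Function('w')(Pow(-17, -1), Add(-7, Mul(Add(-1, u), Add(2, Function('V')(-4))))), Mul(-1, 347)) = Add(Mul(-1, Add(-7, Mul(Add(-1, 2), Add(2, Mul(-3, Pow(-4, -1)))))), Mul(-1, 347)) = Add(Mul(-1, Add(-7, Mul(1, Add(2, Mul(-3, Rational(-1, 4)))))), -347) = Add(Mul(-1, Add(-7, Mul(1, Add(2, Rational(3, 4))))), -347) = Add(Mul(-1, Add(-7, Mul(1, Rational(11, 4)))), -347) = Add(Mul(-1, Add(-7, Rational(11, 4))), -347) = Add(Mul(-1, Rational(-17, 4)), -347) = Add(Rational(17, 4), -347) = Rational(-1371, 4)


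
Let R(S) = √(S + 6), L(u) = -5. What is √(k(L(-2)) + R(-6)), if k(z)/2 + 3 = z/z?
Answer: 2*I ≈ 2.0*I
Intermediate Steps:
k(z) = -4 (k(z) = -6 + 2*(z/z) = -6 + 2*1 = -6 + 2 = -4)
R(S) = √(6 + S)
√(k(L(-2)) + R(-6)) = √(-4 + √(6 - 6)) = √(-4 + √0) = √(-4 + 0) = √(-4) = 2*I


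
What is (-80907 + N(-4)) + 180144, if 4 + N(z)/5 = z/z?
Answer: 99222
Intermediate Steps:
N(z) = -15 (N(z) = -20 + 5*(z/z) = -20 + 5*1 = -20 + 5 = -15)
(-80907 + N(-4)) + 180144 = (-80907 - 15) + 180144 = -80922 + 180144 = 99222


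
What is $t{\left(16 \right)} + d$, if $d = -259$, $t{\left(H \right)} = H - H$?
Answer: $-259$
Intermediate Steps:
$t{\left(H \right)} = 0$
$t{\left(16 \right)} + d = 0 - 259 = -259$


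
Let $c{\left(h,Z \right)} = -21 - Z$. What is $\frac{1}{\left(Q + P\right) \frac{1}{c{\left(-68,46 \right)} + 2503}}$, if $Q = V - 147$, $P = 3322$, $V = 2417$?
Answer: $\frac{203}{466} \approx 0.43562$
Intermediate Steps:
$Q = 2270$ ($Q = 2417 - 147 = 2270$)
$\frac{1}{\left(Q + P\right) \frac{1}{c{\left(-68,46 \right)} + 2503}} = \frac{1}{\left(2270 + 3322\right) \frac{1}{\left(-21 - 46\right) + 2503}} = \frac{1}{5592 \frac{1}{\left(-21 - 46\right) + 2503}} = \frac{1}{5592 \frac{1}{-67 + 2503}} = \frac{1}{5592 \cdot \frac{1}{2436}} = \frac{1}{\frac{466}{203}} = \frac{203}{466}$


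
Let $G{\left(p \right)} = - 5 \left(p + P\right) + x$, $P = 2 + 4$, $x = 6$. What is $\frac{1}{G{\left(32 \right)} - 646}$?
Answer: $- \frac{1}{830} \approx -0.0012048$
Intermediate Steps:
$P = 6$
$G{\left(p \right)} = -24 - 5 p$ ($G{\left(p \right)} = - 5 \left(p + 6\right) + 6 = - 5 \left(6 + p\right) + 6 = \left(-30 - 5 p\right) + 6 = -24 - 5 p$)
$\frac{1}{G{\left(32 \right)} - 646} = \frac{1}{\left(-24 - 160\right) - 646} = \frac{1}{-184 - 646} = \frac{1}{-830} = - \frac{1}{830}$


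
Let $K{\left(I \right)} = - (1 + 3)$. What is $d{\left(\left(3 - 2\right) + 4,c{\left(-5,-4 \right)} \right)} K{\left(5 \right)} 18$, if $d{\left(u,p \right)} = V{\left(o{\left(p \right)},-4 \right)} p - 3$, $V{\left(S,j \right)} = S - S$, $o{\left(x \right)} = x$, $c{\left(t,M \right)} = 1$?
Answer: $216$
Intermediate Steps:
$V{\left(S,j \right)} = 0$
$K{\left(I \right)} = -4$ ($K{\left(I \right)} = \left(-1\right) 4 = -4$)
$d{\left(u,p \right)} = -3$ ($d{\left(u,p \right)} = 0 p - 3 = 0 - 3 = -3$)
$d{\left(\left(3 - 2\right) + 4,c{\left(-5,-4 \right)} \right)} K{\left(5 \right)} 18 = \left(-3\right) \left(-4\right) 18 = 12 \cdot 18 = 216$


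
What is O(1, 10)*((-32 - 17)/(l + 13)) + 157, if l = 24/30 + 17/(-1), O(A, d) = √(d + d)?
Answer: 157 + 245*√5/8 ≈ 225.48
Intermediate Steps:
O(A, d) = √2*√d (O(A, d) = √(2*d) = √2*√d)
l = -81/5 (l = 24*(1/30) + 17*(-1) = ⅘ - 17 = -81/5 ≈ -16.200)
O(1, 10)*((-32 - 17)/(l + 13)) + 157 = (√2*√10)*((-32 - 17)/(-81/5 + 13)) + 157 = (2*√5)*(-49/(-16/5)) + 157 = (2*√5)*(-49*(-5/16)) + 157 = (2*√5)*(245/16) + 157 = 245*√5/8 + 157 = 157 + 245*√5/8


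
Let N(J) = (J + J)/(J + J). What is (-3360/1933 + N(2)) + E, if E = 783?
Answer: 1512112/1933 ≈ 782.26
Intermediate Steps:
N(J) = 1 (N(J) = (2*J)/((2*J)) = (2*J)*(1/(2*J)) = 1)
(-3360/1933 + N(2)) + E = (-3360/1933 + 1) + 783 = -1427/1933 + 783 = 1512112/1933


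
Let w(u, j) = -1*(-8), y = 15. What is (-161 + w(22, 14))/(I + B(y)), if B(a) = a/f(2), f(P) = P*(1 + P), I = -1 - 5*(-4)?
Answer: -306/43 ≈ -7.1163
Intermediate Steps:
w(u, j) = 8
I = 19 (I = -1 + 20 = 19)
B(a) = a/6 (B(a) = a/((2*(1 + 2))) = a/((2*3)) = a/6)
(-161 + w(22, 14))/(I + B(y)) = (-161 + 8)/(19 + (⅙)*15) = -153/(19 + 5/2) = -153/43/2 = -153*2/43 = -306/43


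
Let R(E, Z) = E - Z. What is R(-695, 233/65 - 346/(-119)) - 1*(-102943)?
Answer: 790838063/7735 ≈ 1.0224e+5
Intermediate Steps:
R(-695, 233/65 - 346/(-119)) - 1*(-102943) = (-695 - (233/65 - 346/(-119))) - 1*(-102943) = (-695 - (233*(1/65) - 346*(-1/119))) + 102943 = (-695 - (233/65 + 346/119)) + 102943 = (-695 - 1*50217/7735) + 102943 = (-695 - 50217/7735) + 102943 = -5426042/7735 + 102943 = 790838063/7735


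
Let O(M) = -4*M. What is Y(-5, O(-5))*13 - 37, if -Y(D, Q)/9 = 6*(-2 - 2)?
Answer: 2771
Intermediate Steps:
Y(D, Q) = 216 (Y(D, Q) = -54*(-2 - 2) = -54*(-4) = -9*(-24) = 216)
Y(-5, O(-5))*13 - 37 = 216*13 - 37 = 2808 - 37 = 2771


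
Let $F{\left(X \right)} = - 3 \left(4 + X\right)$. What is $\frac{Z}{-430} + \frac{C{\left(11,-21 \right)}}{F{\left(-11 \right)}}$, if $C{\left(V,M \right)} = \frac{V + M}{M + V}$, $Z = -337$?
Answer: $\frac{7507}{9030} \approx 0.83134$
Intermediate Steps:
$C{\left(V,M \right)} = 1$ ($C{\left(V,M \right)} = \frac{M + V}{M + V} = 1$)
$F{\left(X \right)} = -12 - 3 X$
$\frac{Z}{-430} + \frac{C{\left(11,-21 \right)}}{F{\left(-11 \right)}} = - \frac{337}{-430} + 1 \frac{1}{-12 - -33} = \left(-337\right) \left(- \frac{1}{430}\right) + 1 \frac{1}{-12 + 33} = \frac{337}{430} + 1 \cdot \frac{1}{21} = \frac{337}{430} + \frac{1}{21} = \frac{7507}{9030}$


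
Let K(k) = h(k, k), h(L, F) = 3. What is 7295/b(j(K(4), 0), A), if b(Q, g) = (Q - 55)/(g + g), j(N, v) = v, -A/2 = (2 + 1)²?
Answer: 52524/11 ≈ 4774.9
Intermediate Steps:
K(k) = 3
A = -18 (A = -2*(2 + 1)² = -2*3² = -2*9 = -18)
b(Q, g) = (-55 + Q)/(2*g) (b(Q, g) = (-55 + Q)/((2*g)) = (-55 + Q)*(1/(2*g)) = (-55 + Q)/(2*g))
7295/b(j(K(4), 0), A) = 7295/(((½)*(-55 + 0)/(-18))) = 7295/(((½)*(-1/18)*(-55))) = 7295/(55/36) = 7295*(36/55) = 52524/11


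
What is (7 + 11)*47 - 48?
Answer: 798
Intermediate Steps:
(7 + 11)*47 - 48 = 18*47 - 48 = 846 - 48 = 798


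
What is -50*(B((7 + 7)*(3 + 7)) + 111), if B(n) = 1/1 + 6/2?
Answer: -5750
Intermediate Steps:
B(n) = 4 (B(n) = 1*1 + 6*(1/2) = 1 + 3 = 4)
-50*(B((7 + 7)*(3 + 7)) + 111) = -50*(4 + 111) = -50*115 = -5750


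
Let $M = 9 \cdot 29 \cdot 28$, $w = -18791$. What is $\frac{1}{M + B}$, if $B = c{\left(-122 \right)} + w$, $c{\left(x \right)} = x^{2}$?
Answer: $\frac{1}{3401} \approx 0.00029403$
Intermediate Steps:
$M = 7308$ ($M = 261 \cdot 28 = 7308$)
$B = -3907$ ($B = \left(-122\right)^{2} - 18791 = 14884 - 18791 = -3907$)
$\frac{1}{M + B} = \frac{1}{7308 - 3907} = \frac{1}{3401}$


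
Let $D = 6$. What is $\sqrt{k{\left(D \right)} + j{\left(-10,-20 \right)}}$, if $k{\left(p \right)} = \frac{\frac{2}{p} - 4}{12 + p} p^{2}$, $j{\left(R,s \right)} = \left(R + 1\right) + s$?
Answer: $\frac{i \sqrt{327}}{3} \approx 6.0277 i$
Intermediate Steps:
$j{\left(R,s \right)} = 1 + R + s$ ($j{\left(R,s \right)} = \left(1 + R\right) + s = 1 + R + s$)
$k{\left(p \right)} = \frac{p^{2} \left(-4 + \frac{2}{p}\right)}{12 + p}$ ($k{\left(p \right)} = \frac{-4 + \frac{2}{p}}{12 + p} p^{2} = \frac{p^{2} \left(-4 + \frac{2}{p}\right)}{12 + p}$)
$\sqrt{k{\left(D \right)} + j{\left(-10,-20 \right)}} = \sqrt{2 \cdot 6 \frac{1}{12 + 6} \left(1 - 12\right) - 29} = \sqrt{2 \cdot 6 \cdot \frac{1}{18} \left(1 - 12\right) - 29} = \sqrt{2 \cdot 6 \cdot \frac{1}{18} \left(-11\right) - 29} = \sqrt{- \frac{22}{3} - 29} = \sqrt{- \frac{109}{3}} = \frac{i \sqrt{327}}{3}$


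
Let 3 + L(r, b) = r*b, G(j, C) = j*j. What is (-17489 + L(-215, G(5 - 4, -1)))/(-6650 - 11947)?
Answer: 17707/18597 ≈ 0.95214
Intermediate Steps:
G(j, C) = j²
L(r, b) = -3 + b*r (L(r, b) = -3 + r*b = -3 + b*r)
(-17489 + L(-215, G(5 - 4, -1)))/(-6650 - 11947) = (-17489 + (-3 + (5 - 4)²*(-215)))/(-6650 - 11947) = (-17489 + (-3 + 1²*(-215)))/(-18597) = (-17489 + (-3 + 1*(-215)))*(-1/18597) = (-17489 + (-3 - 215))*(-1/18597) = (-17489 - 218)*(-1/18597) = -17707*(-1/18597) = 17707/18597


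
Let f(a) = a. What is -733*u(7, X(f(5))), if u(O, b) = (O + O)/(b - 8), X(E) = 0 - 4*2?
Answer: 5131/8 ≈ 641.38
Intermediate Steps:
X(E) = -8 (X(E) = 0 - 8 = -8)
u(O, b) = 2*O/(-8 + b) (u(O, b) = (2*O)/(-8 + b) = 2*O/(-8 + b))
-733*u(7, X(f(5))) = -1466*7/(-8 - 8) = -1466*7/(-16) = -1466*7*(-1)/16 = -733*(-7/8) = 5131/8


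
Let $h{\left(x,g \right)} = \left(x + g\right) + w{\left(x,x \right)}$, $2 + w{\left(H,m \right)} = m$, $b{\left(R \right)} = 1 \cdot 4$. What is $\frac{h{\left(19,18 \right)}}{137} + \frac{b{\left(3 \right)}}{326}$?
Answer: $\frac{9076}{22331} \approx 0.40643$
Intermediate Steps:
$b{\left(R \right)} = 4$
$w{\left(H,m \right)} = -2 + m$
$h{\left(x,g \right)} = -2 + g + 2 x$ ($h{\left(x,g \right)} = \left(x + g\right) + \left(-2 + x\right) = \left(g + x\right) + \left(-2 + x\right) = -2 + g + 2 x$)
$\frac{h{\left(19,18 \right)}}{137} + \frac{b{\left(3 \right)}}{326} = \frac{-2 + 18 + 2 \cdot 19}{137} + \frac{4}{326} = \left(-2 + 18 + 38\right) \frac{1}{137} + 4 \cdot \frac{1}{326} = 54 \cdot \frac{1}{137} + \frac{2}{163} = \frac{54}{137} + \frac{2}{163} = \frac{9076}{22331}$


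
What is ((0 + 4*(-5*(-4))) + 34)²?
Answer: 12996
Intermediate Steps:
((0 + 4*(-5*(-4))) + 34)² = ((0 + 4*20) + 34)² = ((0 + 80) + 34)² = (80 + 34)² = 114² = 12996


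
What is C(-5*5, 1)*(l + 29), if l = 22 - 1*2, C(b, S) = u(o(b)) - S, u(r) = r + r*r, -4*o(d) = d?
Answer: 34741/16 ≈ 2171.3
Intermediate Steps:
o(d) = -d/4
u(r) = r + r²
C(b, S) = -S - b*(1 - b/4)/4 (C(b, S) = (-b/4)*(1 - b/4) - S = -b*(1 - b/4)/4 - S = -S - b*(1 - b/4)/4)
l = 20 (l = 22 - 2 = 20)
C(-5*5, 1)*(l + 29) = (-1*1 + (-5*5)*(-4 - 5*5)/16)*(20 + 29) = (-1 + (1/16)*(-25)*(-4 - 25))*49 = (-1 + (1/16)*(-25)*(-29))*49 = (-1 + 725/16)*49 = (709/16)*49 = 34741/16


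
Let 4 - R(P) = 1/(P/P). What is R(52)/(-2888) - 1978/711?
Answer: -5714597/2053368 ≈ -2.7830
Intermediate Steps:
R(P) = 3 (R(P) = 4 - 1/(P/P) = 4 - 1/1 = 4 - 1*1 = 4 - 1 = 3)
R(52)/(-2888) - 1978/711 = 3/(-2888) - 1978/711 = 3*(-1/2888) - 1978*1/711 = -3/2888 - 1978/711 = -5714597/2053368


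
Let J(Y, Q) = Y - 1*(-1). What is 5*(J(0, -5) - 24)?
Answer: -115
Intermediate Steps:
J(Y, Q) = 1 + Y (J(Y, Q) = Y + 1 = 1 + Y)
5*(J(0, -5) - 24) = 5*((1 + 0) - 24) = 5*(1 - 24) = 5*(-23) = -115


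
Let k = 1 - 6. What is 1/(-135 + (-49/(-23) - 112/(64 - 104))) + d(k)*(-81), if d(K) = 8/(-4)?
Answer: 2423081/14958 ≈ 161.99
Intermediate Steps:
k = -5
d(K) = -2 (d(K) = 8*(-¼) = -2)
1/(-135 + (-49/(-23) - 112/(64 - 104))) + d(k)*(-81) = 1/(-135 + (-49/(-23) - 112/(64 - 104))) - 2*(-81) = 1/(-135 + (-49*(-1/23) - 112/(-40))) + 162 = 1/(-135 + (49/23 - 112*(-1/40))) + 162 = 1/(-135 + (49/23 + 14/5)) + 162 = 1/(-135 + 567/115) + 162 = 1/(-14958/115) + 162 = -115/14958 + 162 = 2423081/14958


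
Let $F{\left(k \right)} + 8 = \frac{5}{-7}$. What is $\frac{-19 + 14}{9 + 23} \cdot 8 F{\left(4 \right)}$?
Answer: $\frac{305}{28} \approx 10.893$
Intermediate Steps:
$F{\left(k \right)} = - \frac{61}{7}$ ($F{\left(k \right)} = -8 + \frac{5}{-7} = -8 + 5 \left(- \frac{1}{7}\right) = -8 - \frac{5}{7} = - \frac{61}{7}$)
$\frac{-19 + 14}{9 + 23} \cdot 8 F{\left(4 \right)} = \frac{-19 + 14}{9 + 23} \cdot 8 \left(- \frac{61}{7}\right) = - \frac{5}{32} \cdot 8 \left(- \frac{61}{7}\right) = \left(-5\right) \frac{1}{32} \cdot 8 \left(- \frac{61}{7}\right) = \left(- \frac{5}{32}\right) 8 \left(- \frac{61}{7}\right) = \left(- \frac{5}{4}\right) \left(- \frac{61}{7}\right) = \frac{305}{28}$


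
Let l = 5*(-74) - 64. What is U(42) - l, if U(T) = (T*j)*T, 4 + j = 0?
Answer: -6622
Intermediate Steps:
j = -4 (j = -4 + 0 = -4)
l = -434 (l = -370 - 64 = -434)
U(T) = -4*T² (U(T) = (T*(-4))*T = (-4*T)*T = -4*T²)
U(42) - l = -4*42² - 1*(-434) = -4*1764 + 434 = -7056 + 434 = -6622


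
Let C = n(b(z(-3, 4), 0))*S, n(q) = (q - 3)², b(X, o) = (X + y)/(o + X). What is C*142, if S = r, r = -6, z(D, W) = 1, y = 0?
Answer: -3408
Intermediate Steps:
b(X, o) = X/(X + o) (b(X, o) = (X + 0)/(o + X) = X/(X + o))
n(q) = (-3 + q)²
S = -6
C = -24 (C = (-3 + 1/(1 + 0))²*(-6) = (-3 + 1/1)²*(-6) = (-3 + 1*1)²*(-6) = (-3 + 1)²*(-6) = (-2)²*(-6) = 4*(-6) = -24)
C*142 = -24*142 = -3408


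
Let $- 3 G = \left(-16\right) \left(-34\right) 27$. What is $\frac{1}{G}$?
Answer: $- \frac{1}{4896} \approx -0.00020425$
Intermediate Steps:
$G = -4896$ ($G = - \frac{\left(-16\right) \left(-34\right) 27}{3} = - \frac{544 \cdot 27}{3} = \left(- \frac{1}{3}\right) 14688 = -4896$)
$\frac{1}{G} = \frac{1}{-4896} = - \frac{1}{4896}$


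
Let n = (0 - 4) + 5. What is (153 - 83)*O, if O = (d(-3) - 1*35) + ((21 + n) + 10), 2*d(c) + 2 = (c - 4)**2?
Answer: 1435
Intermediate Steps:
d(c) = -1 + (-4 + c)**2/2 (d(c) = -1 + (c - 4)**2/2 = -1 + (-4 + c)**2/2)
n = 1 (n = -4 + 5 = 1)
O = 41/2 (O = ((-1 + (-4 - 3)**2/2) - 1*35) + ((21 + 1) + 10) = ((-1 + (1/2)*(-7)**2) - 35) + (22 + 10) = ((-1 + (1/2)*49) - 35) + 32 = ((-1 + 49/2) - 35) + 32 = (47/2 - 35) + 32 = -23/2 + 32 = 41/2 ≈ 20.500)
(153 - 83)*O = (153 - 83)*(41/2) = 70*(41/2) = 1435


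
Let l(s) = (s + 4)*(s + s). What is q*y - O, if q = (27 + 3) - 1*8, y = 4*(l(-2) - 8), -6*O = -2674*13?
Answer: -21605/3 ≈ -7201.7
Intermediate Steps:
l(s) = 2*s*(4 + s) (l(s) = (4 + s)*(2*s) = 2*s*(4 + s))
O = 17381/3 (O = -(-1337)*13/3 = -⅙*(-34762) = 17381/3 ≈ 5793.7)
y = -64 (y = 4*(2*(-2)*(4 - 2) - 8) = 4*(2*(-2)*2 - 8) = 4*(-8 - 8) = 4*(-16) = -64)
q = 22 (q = 30 - 8 = 22)
q*y - O = 22*(-64) - 1*17381/3 = -1408 - 17381/3 = -21605/3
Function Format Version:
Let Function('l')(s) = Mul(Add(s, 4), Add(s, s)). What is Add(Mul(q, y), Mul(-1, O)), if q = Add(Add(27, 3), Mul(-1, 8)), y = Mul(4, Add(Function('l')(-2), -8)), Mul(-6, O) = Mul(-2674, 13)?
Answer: Rational(-21605, 3) ≈ -7201.7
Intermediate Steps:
Function('l')(s) = Mul(2, s, Add(4, s)) (Function('l')(s) = Mul(Add(4, s), Mul(2, s)) = Mul(2, s, Add(4, s)))
O = Rational(17381, 3) (O = Mul(Rational(-1, 6), Mul(-2674, 13)) = Mul(Rational(-1, 6), -34762) = Rational(17381, 3) ≈ 5793.7)
y = -64 (y = Mul(4, Add(Mul(2, -2, Add(4, -2)), -8)) = Mul(4, Add(Mul(2, -2, 2), -8)) = Mul(4, Add(-8, -8)) = Mul(4, -16) = -64)
q = 22 (q = Add(30, -8) = 22)
Add(Mul(q, y), Mul(-1, O)) = Add(Mul(22, -64), Mul(-1, Rational(17381, 3))) = Add(-1408, Rational(-17381, 3)) = Rational(-21605, 3)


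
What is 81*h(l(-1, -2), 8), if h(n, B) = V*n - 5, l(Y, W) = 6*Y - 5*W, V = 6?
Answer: 1539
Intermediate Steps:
l(Y, W) = -5*W + 6*Y
h(n, B) = -5 + 6*n (h(n, B) = 6*n - 5 = -5 + 6*n)
81*h(l(-1, -2), 8) = 81*(-5 + 6*(-5*(-2) + 6*(-1))) = 81*(-5 + 6*(10 - 6)) = 81*(-5 + 6*4) = 81*(-5 + 24) = 81*19 = 1539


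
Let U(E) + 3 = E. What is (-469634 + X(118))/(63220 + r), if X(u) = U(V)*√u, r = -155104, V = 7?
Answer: 234817/45942 - √118/22971 ≈ 5.1107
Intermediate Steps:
U(E) = -3 + E
X(u) = 4*√u (X(u) = (-3 + 7)*√u = 4*√u)
(-469634 + X(118))/(63220 + r) = (-469634 + 4*√118)/(63220 - 155104) = (-469634 + 4*√118)/(-91884) = (-469634 + 4*√118)*(-1/91884) = 234817/45942 - √118/22971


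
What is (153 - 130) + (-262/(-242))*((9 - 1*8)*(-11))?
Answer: 122/11 ≈ 11.091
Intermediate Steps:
(153 - 130) + (-262/(-242))*((9 - 1*8)*(-11)) = 23 + (-262*(-1/242))*((9 - 8)*(-11)) = 23 + 131*(1*(-11))/121 = 23 + (131/121)*(-11) = 23 - 131/11 = 122/11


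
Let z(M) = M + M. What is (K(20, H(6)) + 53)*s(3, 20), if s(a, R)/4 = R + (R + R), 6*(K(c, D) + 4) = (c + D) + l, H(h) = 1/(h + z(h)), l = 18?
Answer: 119540/9 ≈ 13282.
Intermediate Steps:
z(M) = 2*M
H(h) = 1/(3*h) (H(h) = 1/(h + 2*h) = 1/(3*h))
K(c, D) = -1 + D/6 + c/6 (K(c, D) = -4 + ((c + D) + 18)/6 = -4 + ((D + c) + 18)/6 = -4 + (18 + D + c)/6 = -4 + (3 + D/6 + c/6) = -1 + D/6 + c/6)
s(a, R) = 12*R (s(a, R) = 4*(R + (R + R)) = 4*(R + 2*R) = 4*(3*R) = 12*R)
(K(20, H(6)) + 53)*s(3, 20) = ((-1 + ((1/3)/6)/6 + (1/6)*20) + 53)*(12*20) = ((-1 + ((1/3)*(1/6))/6 + 10/3) + 53)*240 = ((-1 + (1/6)*(1/18) + 10/3) + 53)*240 = ((-1 + 1/108 + 10/3) + 53)*240 = (253/108 + 53)*240 = (5977/108)*240 = 119540/9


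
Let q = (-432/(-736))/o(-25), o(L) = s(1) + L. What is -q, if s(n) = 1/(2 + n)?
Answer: 81/3404 ≈ 0.023796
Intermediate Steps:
o(L) = ⅓ + L (o(L) = 1/(2 + 1) + L = 1/3 + L = ⅓ + L)
q = -81/3404 (q = (-432/(-736))/(⅓ - 25) = (-432*(-1/736))/(-74/3) = (27/46)*(-3/74) = -81/3404 ≈ -0.023796)
-q = -1*(-81/3404) = 81/3404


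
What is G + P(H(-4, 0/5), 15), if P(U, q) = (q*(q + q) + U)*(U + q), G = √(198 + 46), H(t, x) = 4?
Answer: 8626 + 2*√61 ≈ 8641.6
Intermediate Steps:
G = 2*√61 (G = √244 = 2*√61 ≈ 15.620)
P(U, q) = (U + q)*(U + 2*q²) (P(U, q) = (q*(2*q) + U)*(U + q) = (2*q² + U)*(U + q) = (U + 2*q²)*(U + q) = (U + q)*(U + 2*q²))
G + P(H(-4, 0/5), 15) = 2*√61 + (4² + 2*15³ + 4*15 + 2*4*15²) = 2*√61 + (16 + 2*3375 + 60 + 2*4*225) = 2*√61 + (16 + 6750 + 60 + 1800) = 2*√61 + 8626 = 8626 + 2*√61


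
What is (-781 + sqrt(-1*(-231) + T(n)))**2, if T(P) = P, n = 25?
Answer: 585225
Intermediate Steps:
(-781 + sqrt(-1*(-231) + T(n)))**2 = (-781 + sqrt(-1*(-231) + 25))**2 = (-781 + sqrt(231 + 25))**2 = (-781 + sqrt(256))**2 = (-781 + 16)**2 = (-765)**2 = 585225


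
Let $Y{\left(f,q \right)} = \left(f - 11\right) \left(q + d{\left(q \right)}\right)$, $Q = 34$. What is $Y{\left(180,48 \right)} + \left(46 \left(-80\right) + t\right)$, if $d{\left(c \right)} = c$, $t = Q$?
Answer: $12578$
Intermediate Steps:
$t = 34$
$Y{\left(f,q \right)} = 2 q \left(-11 + f\right)$ ($Y{\left(f,q \right)} = \left(f - 11\right) \left(q + q\right) = \left(-11 + f\right) 2 q = 2 q \left(-11 + f\right)$)
$Y{\left(180,48 \right)} + \left(46 \left(-80\right) + t\right) = 2 \cdot 48 \left(-11 + 180\right) + \left(46 \left(-80\right) + 34\right) = 2 \cdot 48 \cdot 169 + \left(-3680 + 34\right) = 16224 - 3646 = 12578$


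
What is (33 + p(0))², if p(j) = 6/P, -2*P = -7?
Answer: 59049/49 ≈ 1205.1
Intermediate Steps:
P = 7/2 (P = -½*(-7) = 7/2 ≈ 3.5000)
p(j) = 12/7 (p(j) = 6/(7/2) = 6*(2/7) = 12/7)
(33 + p(0))² = (33 + 12/7)² = (243/7)² = 59049/49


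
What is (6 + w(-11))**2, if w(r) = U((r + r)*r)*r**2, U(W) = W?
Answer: 857786944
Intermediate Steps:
w(r) = 2*r**4 (w(r) = ((r + r)*r)*r**2 = ((2*r)*r)*r**2 = (2*r**2)*r**2 = 2*r**4)
(6 + w(-11))**2 = (6 + 2*(-11)**4)**2 = (6 + 2*14641)**2 = (6 + 29282)**2 = 29288**2 = 857786944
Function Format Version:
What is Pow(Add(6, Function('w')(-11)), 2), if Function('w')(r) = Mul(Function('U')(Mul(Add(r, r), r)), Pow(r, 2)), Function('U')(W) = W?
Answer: 857786944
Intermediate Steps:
Function('w')(r) = Mul(2, Pow(r, 4)) (Function('w')(r) = Mul(Mul(Add(r, r), r), Pow(r, 2)) = Mul(Mul(Mul(2, r), r), Pow(r, 2)) = Mul(Mul(2, Pow(r, 2)), Pow(r, 2)) = Mul(2, Pow(r, 4)))
Pow(Add(6, Function('w')(-11)), 2) = Pow(Add(6, Mul(2, Pow(-11, 4))), 2) = Pow(Add(6, Mul(2, 14641)), 2) = Pow(Add(6, 29282), 2) = Pow(29288, 2) = 857786944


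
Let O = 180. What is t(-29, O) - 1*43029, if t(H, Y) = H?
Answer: -43058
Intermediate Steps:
t(-29, O) - 1*43029 = -29 - 1*43029 = -29 - 43029 = -43058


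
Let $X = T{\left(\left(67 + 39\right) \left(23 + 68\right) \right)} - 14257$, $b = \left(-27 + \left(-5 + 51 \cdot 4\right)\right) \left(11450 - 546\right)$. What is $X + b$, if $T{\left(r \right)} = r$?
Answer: $1870877$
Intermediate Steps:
$b = 1875488$ ($b = \left(-27 + \left(-5 + 204\right)\right) 10904 = \left(-27 + 199\right) 10904 = 172 \cdot 10904 = 1875488$)
$X = -4611$ ($X = \left(67 + 39\right) \left(23 + 68\right) - 14257 = 106 \cdot 91 - 14257 = 9646 - 14257 = -4611$)
$X + b = -4611 + 1875488 = 1870877$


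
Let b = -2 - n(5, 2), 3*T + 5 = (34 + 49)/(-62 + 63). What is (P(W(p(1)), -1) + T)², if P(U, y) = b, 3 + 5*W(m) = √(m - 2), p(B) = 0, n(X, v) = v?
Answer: 484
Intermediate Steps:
W(m) = -⅗ + √(-2 + m)/5 (W(m) = -⅗ + √(m - 2)/5 = -⅗ + √(-2 + m)/5)
T = 26 (T = -5/3 + ((34 + 49)/(-62 + 63))/3 = -5/3 + (83/1)/3 = -5/3 + (83*1)/3 = -5/3 + (⅓)*83 = -5/3 + 83/3 = 26)
b = -4 (b = -2 - 1*2 = -2 - 2 = -4)
P(U, y) = -4
(P(W(p(1)), -1) + T)² = (-4 + 26)² = 22² = 484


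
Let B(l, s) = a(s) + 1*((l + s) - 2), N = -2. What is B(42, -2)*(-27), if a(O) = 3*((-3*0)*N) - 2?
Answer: -972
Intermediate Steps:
a(O) = -2 (a(O) = 3*(-3*0*(-2)) - 2 = 3*(0*(-2)) - 2 = 3*0 - 2 = 0 - 2 = -2)
B(l, s) = -4 + l + s (B(l, s) = -2 + 1*((l + s) - 2) = -2 + 1*(-2 + l + s) = -2 + (-2 + l + s) = -4 + l + s)
B(42, -2)*(-27) = (-4 + 42 - 2)*(-27) = 36*(-27) = -972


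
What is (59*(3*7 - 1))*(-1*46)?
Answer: -54280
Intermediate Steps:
(59*(3*7 - 1))*(-1*46) = (59*(21 - 1))*(-46) = (59*20)*(-46) = 1180*(-46) = -54280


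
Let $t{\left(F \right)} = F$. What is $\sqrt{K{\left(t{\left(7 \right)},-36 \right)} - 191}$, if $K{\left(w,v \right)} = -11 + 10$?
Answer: $8 i \sqrt{3} \approx 13.856 i$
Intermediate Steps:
$K{\left(w,v \right)} = -1$
$\sqrt{K{\left(t{\left(7 \right)},-36 \right)} - 191} = \sqrt{-1 - 191} = \sqrt{-192} = 8 i \sqrt{3}$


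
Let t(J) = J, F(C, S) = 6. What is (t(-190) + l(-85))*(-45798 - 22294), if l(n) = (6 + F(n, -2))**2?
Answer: 3132232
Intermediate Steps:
l(n) = 144 (l(n) = (6 + 6)**2 = 12**2 = 144)
(t(-190) + l(-85))*(-45798 - 22294) = (-190 + 144)*(-45798 - 22294) = -46*(-68092) = 3132232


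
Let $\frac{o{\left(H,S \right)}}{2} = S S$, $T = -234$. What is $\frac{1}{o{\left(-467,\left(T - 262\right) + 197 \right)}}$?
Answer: $\frac{1}{178802} \approx 5.5928 \cdot 10^{-6}$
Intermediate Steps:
$o{\left(H,S \right)} = 2 S^{2}$ ($o{\left(H,S \right)} = 2 S S = 2 S^{2}$)
$\frac{1}{o{\left(-467,\left(T - 262\right) + 197 \right)}} = \frac{1}{2 \left(\left(-234 - 262\right) + 197\right)^{2}} = \frac{1}{2 \left(-496 + 197\right)^{2}} = \frac{1}{2 \left(-299\right)^{2}} = \frac{1}{2 \cdot 89401} = \frac{1}{178802}$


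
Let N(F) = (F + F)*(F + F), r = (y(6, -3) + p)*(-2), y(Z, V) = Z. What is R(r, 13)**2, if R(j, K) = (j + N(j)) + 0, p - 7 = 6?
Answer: 32924644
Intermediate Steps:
p = 13 (p = 7 + 6 = 13)
r = -38 (r = (6 + 13)*(-2) = 19*(-2) = -38)
N(F) = 4*F**2 (N(F) = (2*F)*(2*F) = 4*F**2)
R(j, K) = j + 4*j**2 (R(j, K) = (j + 4*j**2) + 0 = j + 4*j**2)
R(r, 13)**2 = (-38*(1 + 4*(-38)))**2 = (-38*(1 - 152))**2 = (-38*(-151))**2 = 5738**2 = 32924644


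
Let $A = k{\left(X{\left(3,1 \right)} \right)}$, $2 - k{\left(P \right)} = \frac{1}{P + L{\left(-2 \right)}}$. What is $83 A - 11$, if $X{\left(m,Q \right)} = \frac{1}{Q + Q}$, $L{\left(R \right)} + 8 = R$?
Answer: $\frac{3111}{19} \approx 163.74$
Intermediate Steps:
$L{\left(R \right)} = -8 + R$
$X{\left(m,Q \right)} = \frac{1}{2 Q}$
$k{\left(P \right)} = 2 - \frac{1}{-10 + P}$ ($k{\left(P \right)} = 2 - \frac{1}{P - 10} = 2 - \frac{1}{-10 + P}$)
$A = \frac{40}{19}$ ($A = \frac{-21 + 2 \frac{1}{2 \cdot 1}}{-10 + \frac{1}{2 \cdot 1}} = \frac{-21 + 2 \cdot \frac{1}{2} \cdot 1}{-10 + \frac{1}{2} \cdot 1} = \frac{-21 + 2 \cdot \frac{1}{2}}{-10 + \frac{1}{2}} = \frac{-21 + 1}{- \frac{19}{2}} = \left(- \frac{2}{19}\right) \left(-20\right) = \frac{40}{19} \approx 2.1053$)
$83 A - 11 = 83 \cdot \frac{40}{19} - 11 = \frac{3320}{19} - 11 = \frac{3111}{19}$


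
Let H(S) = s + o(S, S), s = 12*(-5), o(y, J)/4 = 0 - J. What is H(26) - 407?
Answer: -571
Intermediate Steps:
o(y, J) = -4*J (o(y, J) = 4*(0 - J) = 4*(-J) = -4*J)
s = -60
H(S) = -60 - 4*S
H(26) - 407 = (-60 - 4*26) - 407 = (-60 - 104) - 407 = -164 - 407 = -571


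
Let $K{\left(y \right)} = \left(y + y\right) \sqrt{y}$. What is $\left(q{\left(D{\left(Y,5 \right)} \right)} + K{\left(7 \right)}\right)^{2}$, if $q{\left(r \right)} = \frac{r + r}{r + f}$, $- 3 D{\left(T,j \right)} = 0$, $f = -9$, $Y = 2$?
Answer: $1372$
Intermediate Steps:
$D{\left(T,j \right)} = 0$ ($D{\left(T,j \right)} = \left(- \frac{1}{3}\right) 0 = 0$)
$K{\left(y \right)} = 2 y^{\frac{3}{2}}$ ($K{\left(y \right)} = 2 y \sqrt{y} = 2 y^{\frac{3}{2}}$)
$q{\left(r \right)} = \frac{2 r}{-9 + r}$ ($q{\left(r \right)} = \frac{r + r}{r - 9} = \frac{2 r}{-9 + r}$)
$\left(q{\left(D{\left(Y,5 \right)} \right)} + K{\left(7 \right)}\right)^{2} = \left(2 \cdot 0 \frac{1}{-9 + 0} + 2 \cdot 7^{\frac{3}{2}}\right)^{2} = \left(2 \cdot 0 \frac{1}{-9} + 2 \cdot 7 \sqrt{7}\right)^{2} = \left(2 \cdot 0 \left(- \frac{1}{9}\right) + 14 \sqrt{7}\right)^{2} = \left(0 + 14 \sqrt{7}\right)^{2} = \left(14 \sqrt{7}\right)^{2} = 1372$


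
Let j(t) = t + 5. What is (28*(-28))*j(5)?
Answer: -7840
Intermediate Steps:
j(t) = 5 + t
(28*(-28))*j(5) = (28*(-28))*(5 + 5) = -784*10 = -7840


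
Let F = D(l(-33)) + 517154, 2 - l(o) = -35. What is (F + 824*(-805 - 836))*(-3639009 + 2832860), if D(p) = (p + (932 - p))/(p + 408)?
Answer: 299554825433282/445 ≈ 6.7316e+11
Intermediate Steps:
l(o) = 37 (l(o) = 2 - 1*(-35) = 2 + 35 = 37)
D(p) = 932/(408 + p)
F = 230134462/445 (F = 932/(408 + 37) + 517154 = 932/445 + 517154 = 230134462/445 ≈ 5.1716e+5)
(F + 824*(-805 - 836))*(-3639009 + 2832860) = (230134462/445 + 824*(-805 - 836))*(-3639009 + 2832860) = (230134462/445 + 824*(-1641))*(-806149) = (230134462/445 - 1352184)*(-806149) = -371587418/445*(-806149) = 299554825433282/445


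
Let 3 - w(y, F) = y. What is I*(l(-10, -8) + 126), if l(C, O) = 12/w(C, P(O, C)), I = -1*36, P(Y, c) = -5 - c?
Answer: -59400/13 ≈ -4569.2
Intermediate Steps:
w(y, F) = 3 - y
I = -36
l(C, O) = 12/(3 - C)
I*(l(-10, -8) + 126) = -36*(-12/(-3 - 10) + 126) = -36*(-12/(-13) + 126) = -36*(-12*(-1/13) + 126) = -36*(12/13 + 126) = -36*1650/13 = -59400/13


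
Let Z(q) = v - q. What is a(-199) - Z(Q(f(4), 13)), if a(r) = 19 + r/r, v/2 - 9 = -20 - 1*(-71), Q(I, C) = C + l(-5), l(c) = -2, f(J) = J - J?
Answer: -89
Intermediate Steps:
f(J) = 0
Q(I, C) = -2 + C (Q(I, C) = C - 2 = -2 + C)
v = 120 (v = 18 + 2*(-20 - 1*(-71)) = 18 + 2*(-20 + 71) = 18 + 2*51 = 18 + 102 = 120)
a(r) = 20 (a(r) = 19 + 1 = 20)
Z(q) = 120 - q
a(-199) - Z(Q(f(4), 13)) = 20 - (120 - (-2 + 13)) = 20 - (120 - 1*11) = 20 - (120 - 11) = 20 - 1*109 = 20 - 109 = -89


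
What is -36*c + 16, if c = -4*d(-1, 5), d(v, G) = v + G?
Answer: 592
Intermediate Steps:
d(v, G) = G + v
c = -16 (c = -4*(5 - 1) = -4*4 = -16)
-36*c + 16 = -36*(-16) + 16 = 576 + 16 = 592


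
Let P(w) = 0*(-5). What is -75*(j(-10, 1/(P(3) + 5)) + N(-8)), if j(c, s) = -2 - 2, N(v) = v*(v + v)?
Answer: -9300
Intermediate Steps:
P(w) = 0
N(v) = 2*v**2 (N(v) = v*(2*v) = 2*v**2)
j(c, s) = -4
-75*(j(-10, 1/(P(3) + 5)) + N(-8)) = -75*(-4 + 2*(-8)**2) = -75*(-4 + 2*64) = -75*(-4 + 128) = -75*124 = -9300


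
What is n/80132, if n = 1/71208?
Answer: 1/5706039456 ≈ 1.7525e-10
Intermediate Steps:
n = 1/71208 ≈ 1.4043e-5
n/80132 = (1/71208)/80132 = (1/71208)*(1/80132) = 1/5706039456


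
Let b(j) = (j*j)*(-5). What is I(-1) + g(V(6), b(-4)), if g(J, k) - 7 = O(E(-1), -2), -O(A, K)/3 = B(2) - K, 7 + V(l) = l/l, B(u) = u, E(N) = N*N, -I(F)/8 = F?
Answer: 3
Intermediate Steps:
I(F) = -8*F
b(j) = -5*j**2 (b(j) = j**2*(-5) = -5*j**2)
E(N) = N**2
V(l) = -6 (V(l) = -7 + l/l = -7 + 1 = -6)
O(A, K) = -6 + 3*K (O(A, K) = -3*(2 - K) = -6 + 3*K)
g(J, k) = -5 (g(J, k) = 7 + (-6 + 3*(-2)) = 7 + (-6 - 6) = 7 - 12 = -5)
I(-1) + g(V(6), b(-4)) = -8*(-1) - 5 = 8 - 5 = 3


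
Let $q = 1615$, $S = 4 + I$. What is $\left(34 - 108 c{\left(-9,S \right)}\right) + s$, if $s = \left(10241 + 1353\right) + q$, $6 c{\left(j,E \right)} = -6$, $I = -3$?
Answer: $13351$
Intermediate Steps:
$S = 1$ ($S = 4 - 3 = 1$)
$c{\left(j,E \right)} = -1$ ($c{\left(j,E \right)} = \frac{1}{6} \left(-6\right) = -1$)
$s = 13209$ ($s = \left(10241 + 1353\right) + 1615 = 11594 + 1615 = 13209$)
$\left(34 - 108 c{\left(-9,S \right)}\right) + s = \left(34 - -108\right) + 13209 = \left(34 + 108\right) + 13209 = 142 + 13209 = 13351$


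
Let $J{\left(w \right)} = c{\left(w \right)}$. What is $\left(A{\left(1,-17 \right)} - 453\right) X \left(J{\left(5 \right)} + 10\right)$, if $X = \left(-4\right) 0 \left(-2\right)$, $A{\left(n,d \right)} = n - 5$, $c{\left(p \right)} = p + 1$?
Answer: $0$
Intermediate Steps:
$c{\left(p \right)} = 1 + p$
$J{\left(w \right)} = 1 + w$
$A{\left(n,d \right)} = -5 + n$
$X = 0$ ($X = 0 \left(-2\right) = 0$)
$\left(A{\left(1,-17 \right)} - 453\right) X \left(J{\left(5 \right)} + 10\right) = \left(\left(-5 + 1\right) - 453\right) 0 \left(\left(1 + 5\right) + 10\right) = \left(-4 - 453\right) 0 \left(6 + 10\right) = - 457 \cdot 0 \cdot 16 = \left(-457\right) 0 = 0$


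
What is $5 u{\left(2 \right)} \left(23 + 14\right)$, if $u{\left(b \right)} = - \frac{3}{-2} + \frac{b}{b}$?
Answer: $\frac{925}{2} \approx 462.5$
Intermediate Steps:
$u{\left(b \right)} = \frac{5}{2}$ ($u{\left(b \right)} = \left(-3\right) \left(- \frac{1}{2}\right) + 1 = \frac{3}{2} + 1 = \frac{5}{2}$)
$5 u{\left(2 \right)} \left(23 + 14\right) = 5 \cdot \frac{5}{2} \left(23 + 14\right) = \frac{25}{2} \cdot 37 = \frac{925}{2}$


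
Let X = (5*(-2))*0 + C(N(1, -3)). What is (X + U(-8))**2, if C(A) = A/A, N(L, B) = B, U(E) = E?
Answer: 49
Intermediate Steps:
C(A) = 1
X = 1 (X = (5*(-2))*0 + 1 = -10*0 + 1 = 0 + 1 = 1)
(X + U(-8))**2 = (1 - 8)**2 = (-7)**2 = 49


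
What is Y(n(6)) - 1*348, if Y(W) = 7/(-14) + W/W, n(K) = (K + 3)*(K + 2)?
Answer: -695/2 ≈ -347.50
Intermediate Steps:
n(K) = (2 + K)*(3 + K) (n(K) = (3 + K)*(2 + K) = (2 + K)*(3 + K))
Y(W) = 1/2 (Y(W) = 7*(-1/14) + 1 = -1/2 + 1 = 1/2)
Y(n(6)) - 1*348 = 1/2 - 1*348 = 1/2 - 348 = -695/2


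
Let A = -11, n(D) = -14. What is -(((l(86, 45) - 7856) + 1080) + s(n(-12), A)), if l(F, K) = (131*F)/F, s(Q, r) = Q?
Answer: 6659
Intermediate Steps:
l(F, K) = 131
-(((l(86, 45) - 7856) + 1080) + s(n(-12), A)) = -(((131 - 7856) + 1080) - 14) = -((-7725 + 1080) - 14) = -(-6645 - 14) = -1*(-6659) = 6659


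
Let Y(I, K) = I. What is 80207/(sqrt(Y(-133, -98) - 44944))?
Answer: -80207*I*sqrt(45077)/45077 ≈ -377.78*I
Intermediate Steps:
80207/(sqrt(Y(-133, -98) - 44944)) = 80207/(sqrt(-133 - 44944)) = 80207/(sqrt(-45077)) = 80207/((I*sqrt(45077))) = 80207*(-I*sqrt(45077)/45077) = -80207*I*sqrt(45077)/45077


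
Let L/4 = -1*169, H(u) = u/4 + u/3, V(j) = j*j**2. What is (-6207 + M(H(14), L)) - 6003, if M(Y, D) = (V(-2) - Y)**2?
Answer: -430151/36 ≈ -11949.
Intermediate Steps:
V(j) = j**3
H(u) = 7*u/12 (H(u) = u*(1/4) + u*(1/3) = u/4 + u/3 = 7*u/12)
L = -676 (L = 4*(-1*169) = 4*(-169) = -676)
M(Y, D) = (-8 - Y)**2 (M(Y, D) = ((-2)**3 - Y)**2 = (-8 - Y)**2)
(-6207 + M(H(14), L)) - 6003 = (-6207 + (8 + (7/12)*14)**2) - 6003 = (-6207 + (8 + 49/6)**2) - 6003 = (-6207 + (97/6)**2) - 6003 = (-6207 + 9409/36) - 6003 = -214043/36 - 6003 = -430151/36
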